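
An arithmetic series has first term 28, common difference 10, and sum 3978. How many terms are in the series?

Using S = n/2 × [2a + (n-1)d]
3978 = n/2 × [2(28) + (n-1)(10)]
3978 = n/2 × [56 + 10n - 10]
7956 = n × [46 + 10n]
10n² + (46)n - 7956 = 0
Discriminant: Δ = (46)² - 4(10)(-7956) = 2116 + 318240 = 320356
√Δ = 566
n = [-(46) + √Δ] / (2·10) = (-46 + 566) / 20 = 520 / 20 = 26
(The negative root is discarded since n must be a positive integer.)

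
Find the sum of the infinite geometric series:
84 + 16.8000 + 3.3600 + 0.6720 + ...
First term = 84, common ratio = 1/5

For |r| < 1, S = a / (1 - r)
S = 84 / (1 - (1/5))
S = 84 / (4/5)
S = 105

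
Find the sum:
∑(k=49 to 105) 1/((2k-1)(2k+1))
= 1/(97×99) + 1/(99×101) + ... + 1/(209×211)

Partial fractions: 1/((2k-1)(2k+1)) = (1/2)[1/(2k-1) - 1/(2k+1)]
The series telescopes:
= (1/2)[1/97 - 1/211]
= 57/20467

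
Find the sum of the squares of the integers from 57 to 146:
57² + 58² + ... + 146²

Use ∑_{k=1}^{n} k² = n(n+1)(2n+1)/6, then subtract the first 56 terms.
∑_{k=1}^{146} k² = 146×147×293/6 = 1048061
∑_{k=1}^{56} k² = 56×57×113/6 = 60116
∑_{k=57}^{146} k² = 1048061 - 60116 = 987945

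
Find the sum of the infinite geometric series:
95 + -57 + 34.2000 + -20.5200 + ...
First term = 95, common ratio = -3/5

For |r| < 1, S = a / (1 - r)
S = 95 / (1 - (-3/5))
S = 95 / (8/5)
S = 475/8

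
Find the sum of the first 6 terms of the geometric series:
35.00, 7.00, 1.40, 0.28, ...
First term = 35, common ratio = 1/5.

Sₙ = a(1 - rⁿ) / (1 - r)
S_6 = 35(1 - (1/5)^6) / (1 - (1/5))
S_6 = 35(1 - (1/15625)) / (4/5)
S_6 = 27342/625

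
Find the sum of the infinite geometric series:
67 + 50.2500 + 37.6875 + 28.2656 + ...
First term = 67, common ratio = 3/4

For |r| < 1, S = a / (1 - r)
S = 67 / (1 - (3/4))
S = 67 / (1/4)
S = 268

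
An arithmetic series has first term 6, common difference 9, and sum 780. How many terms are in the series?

Using S = n/2 × [2a + (n-1)d]
780 = n/2 × [2(6) + (n-1)(9)]
780 = n/2 × [12 + 9n - 9]
1560 = n × [3 + 9n]
9n² + (3)n - 1560 = 0
Discriminant: Δ = (3)² - 4(9)(-1560) = 9 + 56160 = 56169
√Δ = 237
n = [-(3) + √Δ] / (2·9) = (-3 + 237) / 18 = 234 / 18 = 13
(The negative root is discarded since n must be a positive integer.)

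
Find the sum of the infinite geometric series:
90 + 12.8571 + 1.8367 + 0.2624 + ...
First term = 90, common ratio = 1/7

For |r| < 1, S = a / (1 - r)
S = 90 / (1 - (1/7))
S = 90 / (6/7)
S = 105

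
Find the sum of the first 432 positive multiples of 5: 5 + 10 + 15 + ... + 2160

Factor out 5: = 5(1 + 2 + ... + 432) = 5 × n(n+1)/2
= 5 × 432×433/2
= 5 × 93528
= 467640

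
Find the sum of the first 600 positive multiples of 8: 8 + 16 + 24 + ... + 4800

Factor out 8: = 8(1 + 2 + ... + 600) = 8 × n(n+1)/2
= 8 × 600×601/2
= 8 × 180300
= 1442400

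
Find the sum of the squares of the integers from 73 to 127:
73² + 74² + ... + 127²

Use ∑_{k=1}^{n} k² = n(n+1)(2n+1)/6, then subtract the first 72 terms.
∑_{k=1}^{127} k² = 127×128×255/6 = 690880
∑_{k=1}^{72} k² = 72×73×145/6 = 127020
∑_{k=73}^{127} k² = 690880 - 127020 = 563860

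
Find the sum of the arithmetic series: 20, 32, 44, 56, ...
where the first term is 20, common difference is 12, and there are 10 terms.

Sₙ = n/2 × (first + last)
Last term = a + (n-1)d = 20 + (10-1)×12 = 128
S_10 = 10/2 × (20 + 128)
S_10 = 10/2 × 148 = 740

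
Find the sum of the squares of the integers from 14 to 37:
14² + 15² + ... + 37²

Use ∑_{k=1}^{n} k² = n(n+1)(2n+1)/6, then subtract the first 13 terms.
∑_{k=1}^{37} k² = 37×38×75/6 = 17575
∑_{k=1}^{13} k² = 13×14×27/6 = 819
∑_{k=14}^{37} k² = 17575 - 819 = 16756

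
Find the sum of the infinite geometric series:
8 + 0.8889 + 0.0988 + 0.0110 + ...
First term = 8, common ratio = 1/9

For |r| < 1, S = a / (1 - r)
S = 8 / (1 - (1/9))
S = 8 / (8/9)
S = 9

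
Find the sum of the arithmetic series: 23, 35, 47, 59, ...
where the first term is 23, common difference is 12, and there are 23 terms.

Sₙ = n/2 × (first + last)
Last term = a + (n-1)d = 23 + (23-1)×12 = 287
S_23 = 23/2 × (23 + 287)
S_23 = 23/2 × 310 = 3565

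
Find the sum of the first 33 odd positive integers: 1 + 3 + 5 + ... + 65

Sum of first n odd numbers = n²
= 33²
= 1089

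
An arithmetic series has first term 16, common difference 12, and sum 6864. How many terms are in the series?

Using S = n/2 × [2a + (n-1)d]
6864 = n/2 × [2(16) + (n-1)(12)]
6864 = n/2 × [32 + 12n - 12]
13728 = n × [20 + 12n]
12n² + (20)n - 13728 = 0
Discriminant: Δ = (20)² - 4(12)(-13728) = 400 + 658944 = 659344
√Δ = 812
n = [-(20) + √Δ] / (2·12) = (-20 + 812) / 24 = 792 / 24 = 33
(The negative root is discarded since n must be a positive integer.)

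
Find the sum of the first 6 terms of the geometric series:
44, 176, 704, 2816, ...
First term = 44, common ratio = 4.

Sₙ = a(1 - rⁿ) / (1 - r)
S_6 = 44(1 - 4^6) / (1 - 4)
S_6 = 44(1 - 4096) / (-3)
S_6 = 60060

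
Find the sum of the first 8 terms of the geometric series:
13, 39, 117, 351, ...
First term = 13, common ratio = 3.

Sₙ = a(1 - rⁿ) / (1 - r)
S_8 = 13(1 - 3^8) / (1 - 3)
S_8 = 13(1 - 6561) / (-2)
S_8 = 42640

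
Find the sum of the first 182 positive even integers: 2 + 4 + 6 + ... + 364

Sum of first n even numbers = n(n+1)
= 182×183
= 33306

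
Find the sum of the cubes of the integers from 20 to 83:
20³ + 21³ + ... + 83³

Use ∑_{k=1}^{n} k³ = [n(n+1)/2]², then subtract the first 19 terms.
∑_{k=1}^{83} k³ = [83×84/2]² = 3486² = 12152196
∑_{k=1}^{19} k³ = [19×20/2]² = 190² = 36100
∑_{k=20}^{83} k³ = 12152196 - 36100 = 12116096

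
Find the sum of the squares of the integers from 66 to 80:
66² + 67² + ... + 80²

Use ∑_{k=1}^{n} k² = n(n+1)(2n+1)/6, then subtract the first 65 terms.
∑_{k=1}^{80} k² = 80×81×161/6 = 173880
∑_{k=1}^{65} k² = 65×66×131/6 = 93665
∑_{k=66}^{80} k² = 173880 - 93665 = 80215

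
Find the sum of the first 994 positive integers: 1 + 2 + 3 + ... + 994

Formula: ∑k = n(n+1)/2
= 994×995/2
= 989030/2
= 494515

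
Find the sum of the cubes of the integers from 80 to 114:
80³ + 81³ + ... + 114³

Use ∑_{k=1}^{n} k³ = [n(n+1)/2]², then subtract the first 79 terms.
∑_{k=1}^{114} k³ = [114×115/2]² = 6555² = 42968025
∑_{k=1}^{79} k³ = [79×80/2]² = 3160² = 9985600
∑_{k=80}^{114} k³ = 42968025 - 9985600 = 32982425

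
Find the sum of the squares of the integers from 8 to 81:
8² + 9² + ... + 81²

Use ∑_{k=1}^{n} k² = n(n+1)(2n+1)/6, then subtract the first 7 terms.
∑_{k=1}^{81} k² = 81×82×163/6 = 180441
∑_{k=1}^{7} k² = 7×8×15/6 = 140
∑_{k=8}^{81} k² = 180441 - 140 = 180301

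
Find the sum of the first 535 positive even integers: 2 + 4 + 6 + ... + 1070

Sum of first n even numbers = n(n+1)
= 535×536
= 286760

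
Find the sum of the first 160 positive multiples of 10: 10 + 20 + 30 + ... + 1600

Factor out 10: = 10(1 + 2 + ... + 160) = 10 × n(n+1)/2
= 10 × 160×161/2
= 10 × 12880
= 128800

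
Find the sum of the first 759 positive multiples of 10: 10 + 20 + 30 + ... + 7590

Factor out 10: = 10(1 + 2 + ... + 759) = 10 × n(n+1)/2
= 10 × 759×760/2
= 10 × 288420
= 2884200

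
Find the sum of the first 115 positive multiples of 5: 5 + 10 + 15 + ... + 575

Factor out 5: = 5(1 + 2 + ... + 115) = 5 × n(n+1)/2
= 5 × 115×116/2
= 5 × 6670
= 33350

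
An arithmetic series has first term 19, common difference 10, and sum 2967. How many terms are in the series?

Using S = n/2 × [2a + (n-1)d]
2967 = n/2 × [2(19) + (n-1)(10)]
2967 = n/2 × [38 + 10n - 10]
5934 = n × [28 + 10n]
10n² + (28)n - 5934 = 0
Discriminant: Δ = (28)² - 4(10)(-5934) = 784 + 237360 = 238144
√Δ = 488
n = [-(28) + √Δ] / (2·10) = (-28 + 488) / 20 = 460 / 20 = 23
(The negative root is discarded since n must be a positive integer.)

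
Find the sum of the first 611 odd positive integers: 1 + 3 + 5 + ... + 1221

Sum of first n odd numbers = n²
= 611²
= 373321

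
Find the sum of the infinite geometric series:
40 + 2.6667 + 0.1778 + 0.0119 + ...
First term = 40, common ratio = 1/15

For |r| < 1, S = a / (1 - r)
S = 40 / (1 - (1/15))
S = 40 / (14/15)
S = 300/7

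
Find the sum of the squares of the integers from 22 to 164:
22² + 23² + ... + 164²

Use ∑_{k=1}^{n} k² = n(n+1)(2n+1)/6, then subtract the first 21 terms.
∑_{k=1}^{164} k² = 164×165×329/6 = 1483790
∑_{k=1}^{21} k² = 21×22×43/6 = 3311
∑_{k=22}^{164} k² = 1483790 - 3311 = 1480479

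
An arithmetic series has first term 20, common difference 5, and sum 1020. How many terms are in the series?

Using S = n/2 × [2a + (n-1)d]
1020 = n/2 × [2(20) + (n-1)(5)]
1020 = n/2 × [40 + 5n - 5]
2040 = n × [35 + 5n]
5n² + (35)n - 2040 = 0
Discriminant: Δ = (35)² - 4(5)(-2040) = 1225 + 40800 = 42025
√Δ = 205
n = [-(35) + √Δ] / (2·5) = (-35 + 205) / 10 = 170 / 10 = 17
(The negative root is discarded since n must be a positive integer.)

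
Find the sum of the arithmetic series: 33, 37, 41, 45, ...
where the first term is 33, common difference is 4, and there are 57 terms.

Sₙ = n/2 × (first + last)
Last term = a + (n-1)d = 33 + (57-1)×4 = 257
S_57 = 57/2 × (33 + 257)
S_57 = 57/2 × 290 = 8265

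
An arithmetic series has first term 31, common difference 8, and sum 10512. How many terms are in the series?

Using S = n/2 × [2a + (n-1)d]
10512 = n/2 × [2(31) + (n-1)(8)]
10512 = n/2 × [62 + 8n - 8]
21024 = n × [54 + 8n]
8n² + (54)n - 21024 = 0
Discriminant: Δ = (54)² - 4(8)(-21024) = 2916 + 672768 = 675684
√Δ = 822
n = [-(54) + √Δ] / (2·8) = (-54 + 822) / 16 = 768 / 16 = 48
(The negative root is discarded since n must be a positive integer.)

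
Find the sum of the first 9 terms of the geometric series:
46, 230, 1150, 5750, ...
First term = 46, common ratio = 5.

Sₙ = a(1 - rⁿ) / (1 - r)
S_9 = 46(1 - 5^9) / (1 - 5)
S_9 = 46(1 - 1953125) / (-4)
S_9 = 22460926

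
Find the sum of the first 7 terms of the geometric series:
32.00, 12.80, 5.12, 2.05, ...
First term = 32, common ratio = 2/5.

Sₙ = a(1 - rⁿ) / (1 - r)
S_7 = 32(1 - (2/5)^7) / (1 - (2/5))
S_7 = 32(1 - (128/78125)) / (3/5)
S_7 = 831968/15625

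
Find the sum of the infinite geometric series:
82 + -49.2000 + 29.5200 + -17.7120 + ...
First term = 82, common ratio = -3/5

For |r| < 1, S = a / (1 - r)
S = 82 / (1 - (-3/5))
S = 82 / (8/5)
S = 205/4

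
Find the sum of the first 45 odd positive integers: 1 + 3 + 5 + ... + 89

Sum of first n odd numbers = n²
= 45²
= 2025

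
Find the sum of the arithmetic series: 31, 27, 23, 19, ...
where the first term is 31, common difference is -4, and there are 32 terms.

Sₙ = n/2 × (first + last)
Last term = a + (n-1)d = 31 + (32-1)×(-4) = -93
S_32 = 32/2 × (31 + (-93))
S_32 = 32/2 × (-62) = -992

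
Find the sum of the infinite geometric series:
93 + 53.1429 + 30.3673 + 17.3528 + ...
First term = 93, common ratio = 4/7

For |r| < 1, S = a / (1 - r)
S = 93 / (1 - (4/7))
S = 93 / (3/7)
S = 217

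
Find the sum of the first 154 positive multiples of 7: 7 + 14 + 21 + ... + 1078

Factor out 7: = 7(1 + 2 + ... + 154) = 7 × n(n+1)/2
= 7 × 154×155/2
= 7 × 11935
= 83545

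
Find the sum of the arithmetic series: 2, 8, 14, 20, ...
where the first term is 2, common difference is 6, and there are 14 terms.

Sₙ = n/2 × (first + last)
Last term = a + (n-1)d = 2 + (14-1)×6 = 80
S_14 = 14/2 × (2 + 80)
S_14 = 14/2 × 82 = 574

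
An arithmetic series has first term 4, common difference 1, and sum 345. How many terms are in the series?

Using S = n/2 × [2a + (n-1)d]
345 = n/2 × [2(4) + (n-1)(1)]
345 = n/2 × [8 + 1n - 1]
690 = n × [7 + 1n]
1n² + (7)n - 690 = 0
Discriminant: Δ = (7)² - 4(1)(-690) = 49 + 2760 = 2809
√Δ = 53
n = [-(7) + √Δ] / (2·1) = (-7 + 53) / 2 = 46 / 2 = 23
(The negative root is discarded since n must be a positive integer.)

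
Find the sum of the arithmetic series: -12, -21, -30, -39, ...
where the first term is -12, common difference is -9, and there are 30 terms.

Sₙ = n/2 × (first + last)
Last term = a + (n-1)d = -12 + (30-1)×(-9) = -273
S_30 = 30/2 × (-12 + (-273))
S_30 = 30/2 × (-285) = -4275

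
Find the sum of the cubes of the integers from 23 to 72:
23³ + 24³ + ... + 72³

Use ∑_{k=1}^{n} k³ = [n(n+1)/2]², then subtract the first 22 terms.
∑_{k=1}^{72} k³ = [72×73/2]² = 2628² = 6906384
∑_{k=1}^{22} k³ = [22×23/2]² = 253² = 64009
∑_{k=23}^{72} k³ = 6906384 - 64009 = 6842375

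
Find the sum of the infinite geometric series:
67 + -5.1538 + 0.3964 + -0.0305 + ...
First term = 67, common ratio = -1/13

For |r| < 1, S = a / (1 - r)
S = 67 / (1 - (-1/13))
S = 67 / (14/13)
S = 871/14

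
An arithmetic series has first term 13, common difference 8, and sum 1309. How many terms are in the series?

Using S = n/2 × [2a + (n-1)d]
1309 = n/2 × [2(13) + (n-1)(8)]
1309 = n/2 × [26 + 8n - 8]
2618 = n × [18 + 8n]
8n² + (18)n - 2618 = 0
Discriminant: Δ = (18)² - 4(8)(-2618) = 324 + 83776 = 84100
√Δ = 290
n = [-(18) + √Δ] / (2·8) = (-18 + 290) / 16 = 272 / 16 = 17
(The negative root is discarded since n must be a positive integer.)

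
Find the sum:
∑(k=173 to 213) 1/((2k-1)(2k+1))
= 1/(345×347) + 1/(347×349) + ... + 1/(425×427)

Partial fractions: 1/((2k-1)(2k+1)) = (1/2)[1/(2k-1) - 1/(2k+1)]
The series telescopes:
= (1/2)[1/345 - 1/427]
= 41/147315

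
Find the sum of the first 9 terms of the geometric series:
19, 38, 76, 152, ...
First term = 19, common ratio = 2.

Sₙ = a(1 - rⁿ) / (1 - r)
S_9 = 19(1 - 2^9) / (1 - 2)
S_9 = 19(1 - 512) / (-1)
S_9 = 9709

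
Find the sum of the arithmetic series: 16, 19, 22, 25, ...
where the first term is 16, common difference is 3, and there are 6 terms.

Sₙ = n/2 × (first + last)
Last term = a + (n-1)d = 16 + (6-1)×3 = 31
S_6 = 6/2 × (16 + 31)
S_6 = 6/2 × 47 = 141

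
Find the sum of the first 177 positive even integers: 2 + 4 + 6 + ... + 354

Sum of first n even numbers = n(n+1)
= 177×178
= 31506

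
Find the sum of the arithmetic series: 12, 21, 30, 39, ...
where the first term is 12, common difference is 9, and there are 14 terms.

Sₙ = n/2 × (first + last)
Last term = a + (n-1)d = 12 + (14-1)×9 = 129
S_14 = 14/2 × (12 + 129)
S_14 = 14/2 × 141 = 987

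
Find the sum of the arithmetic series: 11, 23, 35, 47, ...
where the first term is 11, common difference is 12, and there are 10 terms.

Sₙ = n/2 × (first + last)
Last term = a + (n-1)d = 11 + (10-1)×12 = 119
S_10 = 10/2 × (11 + 119)
S_10 = 10/2 × 130 = 650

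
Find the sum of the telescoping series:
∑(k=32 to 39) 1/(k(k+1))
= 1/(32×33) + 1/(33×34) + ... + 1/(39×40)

Partial fractions: 1/(k(k+1)) = 1/k - 1/(k+1)
The series telescopes:
= (1/32 - 1/33) + (1/33 - 1/34) + ... + (1/39 - 1/40)
= 1/32 - 1/40
= 1/160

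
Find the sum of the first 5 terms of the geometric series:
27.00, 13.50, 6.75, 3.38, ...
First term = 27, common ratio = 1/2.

Sₙ = a(1 - rⁿ) / (1 - r)
S_5 = 27(1 - (1/2)^5) / (1 - (1/2))
S_5 = 27(1 - (1/32)) / (1/2)
S_5 = 837/16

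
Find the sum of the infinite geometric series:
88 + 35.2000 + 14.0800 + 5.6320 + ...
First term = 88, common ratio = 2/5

For |r| < 1, S = a / (1 - r)
S = 88 / (1 - (2/5))
S = 88 / (3/5)
S = 440/3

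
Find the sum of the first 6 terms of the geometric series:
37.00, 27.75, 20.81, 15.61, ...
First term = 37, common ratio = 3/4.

Sₙ = a(1 - rⁿ) / (1 - r)
S_6 = 37(1 - (3/4)^6) / (1 - (3/4))
S_6 = 37(1 - (729/4096)) / (1/4)
S_6 = 124579/1024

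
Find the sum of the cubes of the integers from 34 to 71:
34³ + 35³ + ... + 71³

Use ∑_{k=1}^{n} k³ = [n(n+1)/2]², then subtract the first 33 terms.
∑_{k=1}^{71} k³ = [71×72/2]² = 2556² = 6533136
∑_{k=1}^{33} k³ = [33×34/2]² = 561² = 314721
∑_{k=34}^{71} k³ = 6533136 - 314721 = 6218415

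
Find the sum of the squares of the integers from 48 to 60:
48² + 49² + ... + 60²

Use ∑_{k=1}^{n} k² = n(n+1)(2n+1)/6, then subtract the first 47 terms.
∑_{k=1}^{60} k² = 60×61×121/6 = 73810
∑_{k=1}^{47} k² = 47×48×95/6 = 35720
∑_{k=48}^{60} k² = 73810 - 35720 = 38090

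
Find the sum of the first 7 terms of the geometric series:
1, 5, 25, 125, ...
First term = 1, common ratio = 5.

Sₙ = a(1 - rⁿ) / (1 - r)
S_7 = 1(1 - 5^7) / (1 - 5)
S_7 = 1(1 - 78125) / (-4)
S_7 = 19531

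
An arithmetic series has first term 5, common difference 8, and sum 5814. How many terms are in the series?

Using S = n/2 × [2a + (n-1)d]
5814 = n/2 × [2(5) + (n-1)(8)]
5814 = n/2 × [10 + 8n - 8]
11628 = n × [2 + 8n]
8n² + (2)n - 11628 = 0
Discriminant: Δ = (2)² - 4(8)(-11628) = 4 + 372096 = 372100
√Δ = 610
n = [-(2) + √Δ] / (2·8) = (-2 + 610) / 16 = 608 / 16 = 38
(The negative root is discarded since n must be a positive integer.)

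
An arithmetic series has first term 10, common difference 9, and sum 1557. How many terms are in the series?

Using S = n/2 × [2a + (n-1)d]
1557 = n/2 × [2(10) + (n-1)(9)]
1557 = n/2 × [20 + 9n - 9]
3114 = n × [11 + 9n]
9n² + (11)n - 3114 = 0
Discriminant: Δ = (11)² - 4(9)(-3114) = 121 + 112104 = 112225
√Δ = 335
n = [-(11) + √Δ] / (2·9) = (-11 + 335) / 18 = 324 / 18 = 18
(The negative root is discarded since n must be a positive integer.)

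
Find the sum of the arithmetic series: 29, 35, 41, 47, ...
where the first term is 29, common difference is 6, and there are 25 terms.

Sₙ = n/2 × (first + last)
Last term = a + (n-1)d = 29 + (25-1)×6 = 173
S_25 = 25/2 × (29 + 173)
S_25 = 25/2 × 202 = 2525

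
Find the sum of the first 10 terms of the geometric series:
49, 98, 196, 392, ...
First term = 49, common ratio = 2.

Sₙ = a(1 - rⁿ) / (1 - r)
S_10 = 49(1 - 2^10) / (1 - 2)
S_10 = 49(1 - 1024) / (-1)
S_10 = 50127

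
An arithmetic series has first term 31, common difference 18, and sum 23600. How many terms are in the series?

Using S = n/2 × [2a + (n-1)d]
23600 = n/2 × [2(31) + (n-1)(18)]
23600 = n/2 × [62 + 18n - 18]
47200 = n × [44 + 18n]
18n² + (44)n - 47200 = 0
Discriminant: Δ = (44)² - 4(18)(-47200) = 1936 + 3398400 = 3400336
√Δ = 1844
n = [-(44) + √Δ] / (2·18) = (-44 + 1844) / 36 = 1800 / 36 = 50
(The negative root is discarded since n must be a positive integer.)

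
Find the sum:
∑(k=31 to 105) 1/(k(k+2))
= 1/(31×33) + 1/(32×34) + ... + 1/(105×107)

Partial fractions: 1/(k(k+2)) = (1/2)[1/k - 1/(k+2)]
Telescoping leaves the first two and last two terms:
= (1/2)[1/31 + 1/32 - 1/106 - 1/107]
= 251625/11251264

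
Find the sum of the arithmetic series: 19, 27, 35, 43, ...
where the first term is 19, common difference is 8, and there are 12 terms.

Sₙ = n/2 × (first + last)
Last term = a + (n-1)d = 19 + (12-1)×8 = 107
S_12 = 12/2 × (19 + 107)
S_12 = 12/2 × 126 = 756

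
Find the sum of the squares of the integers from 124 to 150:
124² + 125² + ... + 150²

Use ∑_{k=1}^{n} k² = n(n+1)(2n+1)/6, then subtract the first 123 terms.
∑_{k=1}^{150} k² = 150×151×301/6 = 1136275
∑_{k=1}^{123} k² = 123×124×247/6 = 627874
∑_{k=124}^{150} k² = 1136275 - 627874 = 508401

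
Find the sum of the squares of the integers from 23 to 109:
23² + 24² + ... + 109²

Use ∑_{k=1}^{n} k² = n(n+1)(2n+1)/6, then subtract the first 22 terms.
∑_{k=1}^{109} k² = 109×110×219/6 = 437635
∑_{k=1}^{22} k² = 22×23×45/6 = 3795
∑_{k=23}^{109} k² = 437635 - 3795 = 433840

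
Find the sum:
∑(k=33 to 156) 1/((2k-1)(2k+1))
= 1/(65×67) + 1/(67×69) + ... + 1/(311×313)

Partial fractions: 1/((2k-1)(2k+1)) = (1/2)[1/(2k-1) - 1/(2k+1)]
The series telescopes:
= (1/2)[1/65 - 1/313]
= 124/20345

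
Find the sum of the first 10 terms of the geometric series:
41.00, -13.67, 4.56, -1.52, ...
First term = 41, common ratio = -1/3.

Sₙ = a(1 - rⁿ) / (1 - r)
S_10 = 41(1 - (-1/3)^10) / (1 - (-1/3))
S_10 = 41(1 - (1/59049)) / (4/3)
S_10 = 605242/19683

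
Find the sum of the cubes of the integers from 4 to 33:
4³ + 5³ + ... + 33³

Use ∑_{k=1}^{n} k³ = [n(n+1)/2]², then subtract the first 3 terms.
∑_{k=1}^{33} k³ = [33×34/2]² = 561² = 314721
∑_{k=1}^{3} k³ = [3×4/2]² = 6² = 36
∑_{k=4}^{33} k³ = 314721 - 36 = 314685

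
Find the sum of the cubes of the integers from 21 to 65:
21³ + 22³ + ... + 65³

Use ∑_{k=1}^{n} k³ = [n(n+1)/2]², then subtract the first 20 terms.
∑_{k=1}^{65} k³ = [65×66/2]² = 2145² = 4601025
∑_{k=1}^{20} k³ = [20×21/2]² = 210² = 44100
∑_{k=21}^{65} k³ = 4601025 - 44100 = 4556925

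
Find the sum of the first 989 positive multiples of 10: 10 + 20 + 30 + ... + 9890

Factor out 10: = 10(1 + 2 + ... + 989) = 10 × n(n+1)/2
= 10 × 989×990/2
= 10 × 489555
= 4895550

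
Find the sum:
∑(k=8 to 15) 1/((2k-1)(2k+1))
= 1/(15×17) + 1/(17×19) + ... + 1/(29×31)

Partial fractions: 1/((2k-1)(2k+1)) = (1/2)[1/(2k-1) - 1/(2k+1)]
The series telescopes:
= (1/2)[1/15 - 1/31]
= 8/465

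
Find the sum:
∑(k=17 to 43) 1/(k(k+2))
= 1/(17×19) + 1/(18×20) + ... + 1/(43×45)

Partial fractions: 1/(k(k+2)) = (1/2)[1/k - 1/(k+2)]
Telescoping leaves the first two and last two terms:
= (1/2)[1/17 + 1/18 - 1/44 - 1/45]
= 779/22440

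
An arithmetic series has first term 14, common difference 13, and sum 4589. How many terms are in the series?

Using S = n/2 × [2a + (n-1)d]
4589 = n/2 × [2(14) + (n-1)(13)]
4589 = n/2 × [28 + 13n - 13]
9178 = n × [15 + 13n]
13n² + (15)n - 9178 = 0
Discriminant: Δ = (15)² - 4(13)(-9178) = 225 + 477256 = 477481
√Δ = 691
n = [-(15) + √Δ] / (2·13) = (-15 + 691) / 26 = 676 / 26 = 26
(The negative root is discarded since n must be a positive integer.)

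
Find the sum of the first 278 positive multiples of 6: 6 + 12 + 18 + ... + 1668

Factor out 6: = 6(1 + 2 + ... + 278) = 6 × n(n+1)/2
= 6 × 278×279/2
= 6 × 38781
= 232686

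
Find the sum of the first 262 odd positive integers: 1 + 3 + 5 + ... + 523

Sum of first n odd numbers = n²
= 262²
= 68644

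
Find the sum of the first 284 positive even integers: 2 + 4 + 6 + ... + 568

Sum of first n even numbers = n(n+1)
= 284×285
= 80940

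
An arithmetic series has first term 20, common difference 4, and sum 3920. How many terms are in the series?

Using S = n/2 × [2a + (n-1)d]
3920 = n/2 × [2(20) + (n-1)(4)]
3920 = n/2 × [40 + 4n - 4]
7840 = n × [36 + 4n]
4n² + (36)n - 7840 = 0
Discriminant: Δ = (36)² - 4(4)(-7840) = 1296 + 125440 = 126736
√Δ = 356
n = [-(36) + √Δ] / (2·4) = (-36 + 356) / 8 = 320 / 8 = 40
(The negative root is discarded since n must be a positive integer.)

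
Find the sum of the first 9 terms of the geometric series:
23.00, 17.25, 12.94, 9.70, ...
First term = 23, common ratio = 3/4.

Sₙ = a(1 - rⁿ) / (1 - r)
S_9 = 23(1 - (3/4)^9) / (1 - (3/4))
S_9 = 23(1 - (19683/262144)) / (1/4)
S_9 = 5576603/65536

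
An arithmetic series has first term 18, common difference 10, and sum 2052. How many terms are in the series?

Using S = n/2 × [2a + (n-1)d]
2052 = n/2 × [2(18) + (n-1)(10)]
2052 = n/2 × [36 + 10n - 10]
4104 = n × [26 + 10n]
10n² + (26)n - 4104 = 0
Discriminant: Δ = (26)² - 4(10)(-4104) = 676 + 164160 = 164836
√Δ = 406
n = [-(26) + √Δ] / (2·10) = (-26 + 406) / 20 = 380 / 20 = 19
(The negative root is discarded since n must be a positive integer.)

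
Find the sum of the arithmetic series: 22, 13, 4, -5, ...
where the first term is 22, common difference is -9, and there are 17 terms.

Sₙ = n/2 × (first + last)
Last term = a + (n-1)d = 22 + (17-1)×(-9) = -122
S_17 = 17/2 × (22 + (-122))
S_17 = 17/2 × (-100) = -850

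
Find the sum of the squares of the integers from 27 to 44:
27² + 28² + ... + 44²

Use ∑_{k=1}^{n} k² = n(n+1)(2n+1)/6, then subtract the first 26 terms.
∑_{k=1}^{44} k² = 44×45×89/6 = 29370
∑_{k=1}^{26} k² = 26×27×53/6 = 6201
∑_{k=27}^{44} k² = 29370 - 6201 = 23169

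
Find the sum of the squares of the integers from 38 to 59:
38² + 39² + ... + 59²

Use ∑_{k=1}^{n} k² = n(n+1)(2n+1)/6, then subtract the first 37 terms.
∑_{k=1}^{59} k² = 59×60×119/6 = 70210
∑_{k=1}^{37} k² = 37×38×75/6 = 17575
∑_{k=38}^{59} k² = 70210 - 17575 = 52635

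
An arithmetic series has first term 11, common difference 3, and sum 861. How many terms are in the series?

Using S = n/2 × [2a + (n-1)d]
861 = n/2 × [2(11) + (n-1)(3)]
861 = n/2 × [22 + 3n - 3]
1722 = n × [19 + 3n]
3n² + (19)n - 1722 = 0
Discriminant: Δ = (19)² - 4(3)(-1722) = 361 + 20664 = 21025
√Δ = 145
n = [-(19) + √Δ] / (2·3) = (-19 + 145) / 6 = 126 / 6 = 21
(The negative root is discarded since n must be a positive integer.)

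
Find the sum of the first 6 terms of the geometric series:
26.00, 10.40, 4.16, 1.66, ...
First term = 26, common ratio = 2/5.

Sₙ = a(1 - rⁿ) / (1 - r)
S_6 = 26(1 - (2/5)^6) / (1 - (2/5))
S_6 = 26(1 - (64/15625)) / (3/5)
S_6 = 134862/3125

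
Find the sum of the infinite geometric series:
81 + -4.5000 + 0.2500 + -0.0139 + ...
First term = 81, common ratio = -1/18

For |r| < 1, S = a / (1 - r)
S = 81 / (1 - (-1/18))
S = 81 / (19/18)
S = 1458/19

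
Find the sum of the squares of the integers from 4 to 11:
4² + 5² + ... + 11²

Use ∑_{k=1}^{n} k² = n(n+1)(2n+1)/6, then subtract the first 3 terms.
∑_{k=1}^{11} k² = 11×12×23/6 = 506
∑_{k=1}^{3} k² = 3×4×7/6 = 14
∑_{k=4}^{11} k² = 506 - 14 = 492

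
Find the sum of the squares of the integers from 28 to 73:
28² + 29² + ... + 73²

Use ∑_{k=1}^{n} k² = n(n+1)(2n+1)/6, then subtract the first 27 terms.
∑_{k=1}^{73} k² = 73×74×147/6 = 132349
∑_{k=1}^{27} k² = 27×28×55/6 = 6930
∑_{k=28}^{73} k² = 132349 - 6930 = 125419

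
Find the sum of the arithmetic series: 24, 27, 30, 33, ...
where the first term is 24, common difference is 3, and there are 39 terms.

Sₙ = n/2 × (first + last)
Last term = a + (n-1)d = 24 + (39-1)×3 = 138
S_39 = 39/2 × (24 + 138)
S_39 = 39/2 × 162 = 3159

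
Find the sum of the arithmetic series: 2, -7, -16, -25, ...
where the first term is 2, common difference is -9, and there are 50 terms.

Sₙ = n/2 × (first + last)
Last term = a + (n-1)d = 2 + (50-1)×(-9) = -439
S_50 = 50/2 × (2 + (-439))
S_50 = 50/2 × (-437) = -10925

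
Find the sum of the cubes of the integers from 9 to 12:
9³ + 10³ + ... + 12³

Use ∑_{k=1}^{n} k³ = [n(n+1)/2]², then subtract the first 8 terms.
∑_{k=1}^{12} k³ = [12×13/2]² = 78² = 6084
∑_{k=1}^{8} k³ = [8×9/2]² = 36² = 1296
∑_{k=9}^{12} k³ = 6084 - 1296 = 4788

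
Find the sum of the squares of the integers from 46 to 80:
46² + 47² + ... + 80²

Use ∑_{k=1}^{n} k² = n(n+1)(2n+1)/6, then subtract the first 45 terms.
∑_{k=1}^{80} k² = 80×81×161/6 = 173880
∑_{k=1}^{45} k² = 45×46×91/6 = 31395
∑_{k=46}^{80} k² = 173880 - 31395 = 142485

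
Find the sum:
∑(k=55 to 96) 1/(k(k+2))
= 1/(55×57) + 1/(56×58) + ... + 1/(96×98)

Partial fractions: 1/(k(k+2)) = (1/2)[1/k - 1/(k+2)]
Telescoping leaves the first two and last two terms:
= (1/2)[1/55 + 1/56 - 1/97 - 1/98]
= 32469/4182640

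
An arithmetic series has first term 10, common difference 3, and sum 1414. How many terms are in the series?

Using S = n/2 × [2a + (n-1)d]
1414 = n/2 × [2(10) + (n-1)(3)]
1414 = n/2 × [20 + 3n - 3]
2828 = n × [17 + 3n]
3n² + (17)n - 2828 = 0
Discriminant: Δ = (17)² - 4(3)(-2828) = 289 + 33936 = 34225
√Δ = 185
n = [-(17) + √Δ] / (2·3) = (-17 + 185) / 6 = 168 / 6 = 28
(The negative root is discarded since n must be a positive integer.)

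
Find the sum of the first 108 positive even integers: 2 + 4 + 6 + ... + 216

Sum of first n even numbers = n(n+1)
= 108×109
= 11772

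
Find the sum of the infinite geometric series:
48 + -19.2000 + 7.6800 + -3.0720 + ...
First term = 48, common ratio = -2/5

For |r| < 1, S = a / (1 - r)
S = 48 / (1 - (-2/5))
S = 48 / (7/5)
S = 240/7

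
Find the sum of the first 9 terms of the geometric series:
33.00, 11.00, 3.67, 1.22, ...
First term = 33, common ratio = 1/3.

Sₙ = a(1 - rⁿ) / (1 - r)
S_9 = 33(1 - (1/3)^9) / (1 - (1/3))
S_9 = 33(1 - (1/19683)) / (2/3)
S_9 = 108251/2187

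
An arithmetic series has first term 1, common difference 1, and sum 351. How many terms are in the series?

Using S = n/2 × [2a + (n-1)d]
351 = n/2 × [2(1) + (n-1)(1)]
351 = n/2 × [2 + 1n - 1]
702 = n × [1 + 1n]
1n² + (1)n - 702 = 0
Discriminant: Δ = (1)² - 4(1)(-702) = 1 + 2808 = 2809
√Δ = 53
n = [-(1) + √Δ] / (2·1) = (-1 + 53) / 2 = 52 / 2 = 26
(The negative root is discarded since n must be a positive integer.)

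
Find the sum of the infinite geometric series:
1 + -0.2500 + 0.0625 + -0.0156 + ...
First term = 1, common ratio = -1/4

For |r| < 1, S = a / (1 - r)
S = 1 / (1 - (-1/4))
S = 1 / (5/4)
S = 4/5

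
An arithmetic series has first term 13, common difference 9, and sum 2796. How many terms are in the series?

Using S = n/2 × [2a + (n-1)d]
2796 = n/2 × [2(13) + (n-1)(9)]
2796 = n/2 × [26 + 9n - 9]
5592 = n × [17 + 9n]
9n² + (17)n - 5592 = 0
Discriminant: Δ = (17)² - 4(9)(-5592) = 289 + 201312 = 201601
√Δ = 449
n = [-(17) + √Δ] / (2·9) = (-17 + 449) / 18 = 432 / 18 = 24
(The negative root is discarded since n must be a positive integer.)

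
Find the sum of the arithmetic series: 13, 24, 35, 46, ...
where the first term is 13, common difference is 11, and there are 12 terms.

Sₙ = n/2 × (first + last)
Last term = a + (n-1)d = 13 + (12-1)×11 = 134
S_12 = 12/2 × (13 + 134)
S_12 = 12/2 × 147 = 882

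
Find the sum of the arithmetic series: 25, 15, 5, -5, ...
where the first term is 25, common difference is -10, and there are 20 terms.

Sₙ = n/2 × (first + last)
Last term = a + (n-1)d = 25 + (20-1)×(-10) = -165
S_20 = 20/2 × (25 + (-165))
S_20 = 20/2 × (-140) = -1400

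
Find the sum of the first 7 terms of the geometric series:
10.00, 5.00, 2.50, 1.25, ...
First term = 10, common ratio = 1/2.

Sₙ = a(1 - rⁿ) / (1 - r)
S_7 = 10(1 - (1/2)^7) / (1 - (1/2))
S_7 = 10(1 - (1/128)) / (1/2)
S_7 = 635/32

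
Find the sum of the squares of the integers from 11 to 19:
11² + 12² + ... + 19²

Use ∑_{k=1}^{n} k² = n(n+1)(2n+1)/6, then subtract the first 10 terms.
∑_{k=1}^{19} k² = 19×20×39/6 = 2470
∑_{k=1}^{10} k² = 10×11×21/6 = 385
∑_{k=11}^{19} k² = 2470 - 385 = 2085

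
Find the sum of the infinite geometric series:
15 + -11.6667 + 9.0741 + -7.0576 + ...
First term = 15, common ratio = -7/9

For |r| < 1, S = a / (1 - r)
S = 15 / (1 - (-7/9))
S = 15 / (16/9)
S = 135/16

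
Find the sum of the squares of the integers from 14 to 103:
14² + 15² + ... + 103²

Use ∑_{k=1}^{n} k² = n(n+1)(2n+1)/6, then subtract the first 13 terms.
∑_{k=1}^{103} k² = 103×104×207/6 = 369564
∑_{k=1}^{13} k² = 13×14×27/6 = 819
∑_{k=14}^{103} k² = 369564 - 819 = 368745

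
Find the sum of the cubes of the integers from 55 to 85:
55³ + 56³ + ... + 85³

Use ∑_{k=1}^{n} k³ = [n(n+1)/2]², then subtract the first 54 terms.
∑_{k=1}^{85} k³ = [85×86/2]² = 3655² = 13359025
∑_{k=1}^{54} k³ = [54×55/2]² = 1485² = 2205225
∑_{k=55}^{85} k³ = 13359025 - 2205225 = 11153800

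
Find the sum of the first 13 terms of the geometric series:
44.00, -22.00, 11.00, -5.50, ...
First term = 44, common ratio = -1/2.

Sₙ = a(1 - rⁿ) / (1 - r)
S_13 = 44(1 - (-1/2)^13) / (1 - (-1/2))
S_13 = 44(1 - (-1/8192)) / (3/2)
S_13 = 30041/1024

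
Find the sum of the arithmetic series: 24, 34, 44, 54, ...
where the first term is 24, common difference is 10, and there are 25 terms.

Sₙ = n/2 × (first + last)
Last term = a + (n-1)d = 24 + (25-1)×10 = 264
S_25 = 25/2 × (24 + 264)
S_25 = 25/2 × 288 = 3600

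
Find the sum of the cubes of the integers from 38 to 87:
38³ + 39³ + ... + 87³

Use ∑_{k=1}^{n} k³ = [n(n+1)/2]², then subtract the first 37 terms.
∑_{k=1}^{87} k³ = [87×88/2]² = 3828² = 14653584
∑_{k=1}^{37} k³ = [37×38/2]² = 703² = 494209
∑_{k=38}^{87} k³ = 14653584 - 494209 = 14159375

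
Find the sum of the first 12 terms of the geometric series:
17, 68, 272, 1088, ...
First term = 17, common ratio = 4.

Sₙ = a(1 - rⁿ) / (1 - r)
S_12 = 17(1 - 4^12) / (1 - 4)
S_12 = 17(1 - 16777216) / (-3)
S_12 = 95070885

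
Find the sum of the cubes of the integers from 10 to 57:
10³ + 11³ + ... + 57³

Use ∑_{k=1}^{n} k³ = [n(n+1)/2]², then subtract the first 9 terms.
∑_{k=1}^{57} k³ = [57×58/2]² = 1653² = 2732409
∑_{k=1}^{9} k³ = [9×10/2]² = 45² = 2025
∑_{k=10}^{57} k³ = 2732409 - 2025 = 2730384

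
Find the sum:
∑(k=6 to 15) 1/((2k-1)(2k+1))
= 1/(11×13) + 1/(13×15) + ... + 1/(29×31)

Partial fractions: 1/((2k-1)(2k+1)) = (1/2)[1/(2k-1) - 1/(2k+1)]
The series telescopes:
= (1/2)[1/11 - 1/31]
= 10/341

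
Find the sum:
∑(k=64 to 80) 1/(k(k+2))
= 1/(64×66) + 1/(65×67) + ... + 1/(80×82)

Partial fractions: 1/(k(k+2)) = (1/2)[1/k - 1/(k+2)]
Telescoping leaves the first two and last two terms:
= (1/2)[1/64 + 1/65 - 1/81 - 1/82]
= 89369/27630720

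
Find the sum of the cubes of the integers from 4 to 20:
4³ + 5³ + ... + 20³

Use ∑_{k=1}^{n} k³ = [n(n+1)/2]², then subtract the first 3 terms.
∑_{k=1}^{20} k³ = [20×21/2]² = 210² = 44100
∑_{k=1}^{3} k³ = [3×4/2]² = 6² = 36
∑_{k=4}^{20} k³ = 44100 - 36 = 44064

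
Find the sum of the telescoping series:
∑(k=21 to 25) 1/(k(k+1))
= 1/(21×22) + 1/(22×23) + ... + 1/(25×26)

Partial fractions: 1/(k(k+1)) = 1/k - 1/(k+1)
The series telescopes:
= (1/21 - 1/22) + (1/22 - 1/23) + ... + (1/25 - 1/26)
= 1/21 - 1/26
= 5/546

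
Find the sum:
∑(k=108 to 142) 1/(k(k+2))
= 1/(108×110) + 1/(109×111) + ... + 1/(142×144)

Partial fractions: 1/(k(k+2)) = (1/2)[1/k - 1/(k+2)]
Telescoping leaves the first two and last two terms:
= (1/2)[1/108 + 1/109 - 1/143 - 1/144]
= 30275/13467168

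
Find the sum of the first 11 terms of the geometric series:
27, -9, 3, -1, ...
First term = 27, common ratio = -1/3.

Sₙ = a(1 - rⁿ) / (1 - r)
S_11 = 27(1 - (-1/3)^11) / (1 - (-1/3))
S_11 = 27(1 - (-1/177147)) / (4/3)
S_11 = 44287/2187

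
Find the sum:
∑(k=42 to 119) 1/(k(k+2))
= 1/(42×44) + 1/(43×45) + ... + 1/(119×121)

Partial fractions: 1/(k(k+2)) = (1/2)[1/k - 1/(k+2)]
Telescoping leaves the first two and last two terms:
= (1/2)[1/42 + 1/43 - 1/120 - 1/121]
= 133159/8741040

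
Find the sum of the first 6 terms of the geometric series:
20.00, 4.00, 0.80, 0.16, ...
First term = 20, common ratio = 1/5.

Sₙ = a(1 - rⁿ) / (1 - r)
S_6 = 20(1 - (1/5)^6) / (1 - (1/5))
S_6 = 20(1 - (1/15625)) / (4/5)
S_6 = 15624/625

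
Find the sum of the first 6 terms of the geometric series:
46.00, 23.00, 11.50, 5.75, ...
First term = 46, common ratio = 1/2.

Sₙ = a(1 - rⁿ) / (1 - r)
S_6 = 46(1 - (1/2)^6) / (1 - (1/2))
S_6 = 46(1 - (1/64)) / (1/2)
S_6 = 1449/16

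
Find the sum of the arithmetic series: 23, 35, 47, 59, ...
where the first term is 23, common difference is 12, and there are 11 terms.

Sₙ = n/2 × (first + last)
Last term = a + (n-1)d = 23 + (11-1)×12 = 143
S_11 = 11/2 × (23 + 143)
S_11 = 11/2 × 166 = 913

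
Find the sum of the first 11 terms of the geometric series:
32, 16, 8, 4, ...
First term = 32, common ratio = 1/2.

Sₙ = a(1 - rⁿ) / (1 - r)
S_11 = 32(1 - (1/2)^11) / (1 - (1/2))
S_11 = 32(1 - (1/2048)) / (1/2)
S_11 = 2047/32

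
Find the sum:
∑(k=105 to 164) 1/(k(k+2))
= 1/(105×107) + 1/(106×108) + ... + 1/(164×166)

Partial fractions: 1/(k(k+2)) = (1/2)[1/k - 1/(k+2)]
Telescoping leaves the first two and last two terms:
= (1/2)[1/105 + 1/106 - 1/165 - 1/166]
= 34921/10161690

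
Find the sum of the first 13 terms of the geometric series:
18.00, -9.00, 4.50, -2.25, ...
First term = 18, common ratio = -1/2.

Sₙ = a(1 - rⁿ) / (1 - r)
S_13 = 18(1 - (-1/2)^13) / (1 - (-1/2))
S_13 = 18(1 - (-1/8192)) / (3/2)
S_13 = 24579/2048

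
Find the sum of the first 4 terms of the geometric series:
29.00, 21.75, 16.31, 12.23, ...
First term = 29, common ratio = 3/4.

Sₙ = a(1 - rⁿ) / (1 - r)
S_4 = 29(1 - (3/4)^4) / (1 - (3/4))
S_4 = 29(1 - (81/256)) / (1/4)
S_4 = 5075/64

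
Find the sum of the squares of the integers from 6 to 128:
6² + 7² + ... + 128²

Use ∑_{k=1}^{n} k² = n(n+1)(2n+1)/6, then subtract the first 5 terms.
∑_{k=1}^{128} k² = 128×129×257/6 = 707264
∑_{k=1}^{5} k² = 5×6×11/6 = 55
∑_{k=6}^{128} k² = 707264 - 55 = 707209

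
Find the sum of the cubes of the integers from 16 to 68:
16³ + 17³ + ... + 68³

Use ∑_{k=1}^{n} k³ = [n(n+1)/2]², then subtract the first 15 terms.
∑_{k=1}^{68} k³ = [68×69/2]² = 2346² = 5503716
∑_{k=1}^{15} k³ = [15×16/2]² = 120² = 14400
∑_{k=16}^{68} k³ = 5503716 - 14400 = 5489316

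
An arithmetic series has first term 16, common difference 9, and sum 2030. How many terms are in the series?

Using S = n/2 × [2a + (n-1)d]
2030 = n/2 × [2(16) + (n-1)(9)]
2030 = n/2 × [32 + 9n - 9]
4060 = n × [23 + 9n]
9n² + (23)n - 4060 = 0
Discriminant: Δ = (23)² - 4(9)(-4060) = 529 + 146160 = 146689
√Δ = 383
n = [-(23) + √Δ] / (2·9) = (-23 + 383) / 18 = 360 / 18 = 20
(The negative root is discarded since n must be a positive integer.)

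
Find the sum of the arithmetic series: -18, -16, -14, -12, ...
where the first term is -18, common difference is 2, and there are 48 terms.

Sₙ = n/2 × (first + last)
Last term = a + (n-1)d = -18 + (48-1)×2 = 76
S_48 = 48/2 × (-18 + 76)
S_48 = 48/2 × 58 = 1392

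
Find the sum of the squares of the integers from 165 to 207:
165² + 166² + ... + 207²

Use ∑_{k=1}^{n} k² = n(n+1)(2n+1)/6, then subtract the first 164 terms.
∑_{k=1}^{207} k² = 207×208×415/6 = 2978040
∑_{k=1}^{164} k² = 164×165×329/6 = 1483790
∑_{k=165}^{207} k² = 2978040 - 1483790 = 1494250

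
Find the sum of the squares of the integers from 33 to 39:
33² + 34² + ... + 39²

Use ∑_{k=1}^{n} k² = n(n+1)(2n+1)/6, then subtract the first 32 terms.
∑_{k=1}^{39} k² = 39×40×79/6 = 20540
∑_{k=1}^{32} k² = 32×33×65/6 = 11440
∑_{k=33}^{39} k² = 20540 - 11440 = 9100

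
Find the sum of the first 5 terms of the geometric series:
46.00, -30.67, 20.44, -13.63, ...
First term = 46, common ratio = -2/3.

Sₙ = a(1 - rⁿ) / (1 - r)
S_5 = 46(1 - (-2/3)^5) / (1 - (-2/3))
S_5 = 46(1 - (-32/243)) / (5/3)
S_5 = 2530/81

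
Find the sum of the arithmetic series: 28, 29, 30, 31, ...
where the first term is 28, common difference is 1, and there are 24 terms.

Sₙ = n/2 × (first + last)
Last term = a + (n-1)d = 28 + (24-1)×1 = 51
S_24 = 24/2 × (28 + 51)
S_24 = 24/2 × 79 = 948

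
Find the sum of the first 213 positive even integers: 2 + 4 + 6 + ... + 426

Sum of first n even numbers = n(n+1)
= 213×214
= 45582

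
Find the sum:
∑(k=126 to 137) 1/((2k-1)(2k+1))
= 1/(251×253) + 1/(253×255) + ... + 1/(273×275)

Partial fractions: 1/((2k-1)(2k+1)) = (1/2)[1/(2k-1) - 1/(2k+1)]
The series telescopes:
= (1/2)[1/251 - 1/275]
= 12/69025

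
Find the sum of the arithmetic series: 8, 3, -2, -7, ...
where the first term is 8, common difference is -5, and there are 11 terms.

Sₙ = n/2 × (first + last)
Last term = a + (n-1)d = 8 + (11-1)×(-5) = -42
S_11 = 11/2 × (8 + (-42))
S_11 = 11/2 × (-34) = -187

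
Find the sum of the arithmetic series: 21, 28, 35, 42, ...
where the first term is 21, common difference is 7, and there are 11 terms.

Sₙ = n/2 × (first + last)
Last term = a + (n-1)d = 21 + (11-1)×7 = 91
S_11 = 11/2 × (21 + 91)
S_11 = 11/2 × 112 = 616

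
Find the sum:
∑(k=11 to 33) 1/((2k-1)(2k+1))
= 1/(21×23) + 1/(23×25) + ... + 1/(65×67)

Partial fractions: 1/((2k-1)(2k+1)) = (1/2)[1/(2k-1) - 1/(2k+1)]
The series telescopes:
= (1/2)[1/21 - 1/67]
= 23/1407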